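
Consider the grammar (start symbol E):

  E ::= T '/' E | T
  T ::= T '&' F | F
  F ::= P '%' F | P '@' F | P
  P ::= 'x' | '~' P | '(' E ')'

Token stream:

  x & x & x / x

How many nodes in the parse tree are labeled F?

4

[E [T [T [T [F [P x]]] & [F [P x]]] & [F [P x]]] / [E [T [F [P x]]]]]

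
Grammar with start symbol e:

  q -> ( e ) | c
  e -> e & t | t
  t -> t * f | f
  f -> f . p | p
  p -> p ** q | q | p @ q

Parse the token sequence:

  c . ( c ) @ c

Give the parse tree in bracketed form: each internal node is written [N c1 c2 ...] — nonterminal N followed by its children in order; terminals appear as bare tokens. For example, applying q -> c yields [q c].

e
t
f
f . p
p . p
q . p
c . p
c . p @ q
c . q @ q
c . ( e ) @ q
c . ( t ) @ q
c . ( f ) @ q
c . ( p ) @ q
c . ( q ) @ q
c . ( c ) @ q
c . ( c ) @ c

[e [t [f [f [p [q c]]] . [p [p [q ( [e [t [f [p [q c]]]]] )]] @ [q c]]]]]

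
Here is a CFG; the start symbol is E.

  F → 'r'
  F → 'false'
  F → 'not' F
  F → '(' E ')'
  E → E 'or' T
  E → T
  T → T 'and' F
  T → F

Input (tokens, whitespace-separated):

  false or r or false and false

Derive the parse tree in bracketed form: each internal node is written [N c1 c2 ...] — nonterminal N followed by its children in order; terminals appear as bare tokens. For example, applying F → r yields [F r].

E
E or T
E or T or T
T or T or T
F or T or T
false or T or T
false or F or T
false or r or T
false or r or T and F
false or r or F and F
false or r or false and F
false or r or false and false

[E [E [E [T [F false]]] or [T [F r]]] or [T [T [F false]] and [F false]]]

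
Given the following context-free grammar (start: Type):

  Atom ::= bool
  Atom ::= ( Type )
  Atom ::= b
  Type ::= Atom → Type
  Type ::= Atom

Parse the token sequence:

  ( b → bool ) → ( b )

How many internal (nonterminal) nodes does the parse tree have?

[Type [Atom ( [Type [Atom b] → [Type [Atom bool]]] )] → [Type [Atom ( [Type [Atom b]] )]]]

10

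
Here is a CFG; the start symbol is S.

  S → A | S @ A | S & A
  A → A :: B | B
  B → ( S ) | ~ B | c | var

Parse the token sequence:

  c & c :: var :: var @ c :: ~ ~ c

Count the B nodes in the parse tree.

8

[S [S [S [A [B c]]] & [A [A [A [B c]] :: [B var]] :: [B var]]] @ [A [A [B c]] :: [B ~ [B ~ [B c]]]]]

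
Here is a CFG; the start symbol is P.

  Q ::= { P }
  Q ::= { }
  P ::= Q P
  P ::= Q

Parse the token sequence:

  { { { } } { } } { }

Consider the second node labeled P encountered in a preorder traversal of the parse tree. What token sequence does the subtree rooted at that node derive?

[P [Q { [P [Q { [P [Q { }]] }] [P [Q { }]]] }] [P [Q { }]]]

{ { } } { }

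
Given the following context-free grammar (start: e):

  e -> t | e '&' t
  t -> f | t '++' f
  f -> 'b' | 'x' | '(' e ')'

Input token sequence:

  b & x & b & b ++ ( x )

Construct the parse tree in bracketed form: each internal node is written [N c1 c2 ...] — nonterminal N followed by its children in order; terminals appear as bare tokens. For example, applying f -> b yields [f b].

e
e & t
e & t & t
e & t & t & t
t & t & t & t
f & t & t & t
b & t & t & t
b & f & t & t
b & x & t & t
b & x & f & t
b & x & b & t
b & x & b & t ++ f
b & x & b & f ++ f
b & x & b & b ++ f
b & x & b & b ++ ( e )
b & x & b & b ++ ( t )
b & x & b & b ++ ( f )
b & x & b & b ++ ( x )

[e [e [e [e [t [f b]]] & [t [f x]]] & [t [f b]]] & [t [t [f b]] ++ [f ( [e [t [f x]]] )]]]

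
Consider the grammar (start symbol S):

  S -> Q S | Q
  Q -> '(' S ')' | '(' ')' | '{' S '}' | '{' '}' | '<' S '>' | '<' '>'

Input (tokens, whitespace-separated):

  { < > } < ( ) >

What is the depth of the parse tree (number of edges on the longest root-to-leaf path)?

5

[S [Q { [S [Q < >]] }] [S [Q < [S [Q ( )]] >]]]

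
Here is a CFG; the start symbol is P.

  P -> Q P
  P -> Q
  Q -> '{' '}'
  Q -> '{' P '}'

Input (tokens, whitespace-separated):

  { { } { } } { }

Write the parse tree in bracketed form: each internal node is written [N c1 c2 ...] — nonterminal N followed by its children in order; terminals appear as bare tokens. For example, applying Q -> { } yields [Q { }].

[P [Q { [P [Q { }] [P [Q { }]]] }] [P [Q { }]]]

P
Q P
{ P } P
{ Q P } P
{ { } P } P
{ { } Q } P
{ { } { } } P
{ { } { } } Q
{ { } { } } { }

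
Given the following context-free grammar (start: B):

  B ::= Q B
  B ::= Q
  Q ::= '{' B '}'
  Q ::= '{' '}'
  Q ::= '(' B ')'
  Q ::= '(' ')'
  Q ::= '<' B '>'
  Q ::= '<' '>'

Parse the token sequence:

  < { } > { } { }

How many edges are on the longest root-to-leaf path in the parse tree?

[B [Q < [B [Q { }]] >] [B [Q { }] [B [Q { }]]]]

4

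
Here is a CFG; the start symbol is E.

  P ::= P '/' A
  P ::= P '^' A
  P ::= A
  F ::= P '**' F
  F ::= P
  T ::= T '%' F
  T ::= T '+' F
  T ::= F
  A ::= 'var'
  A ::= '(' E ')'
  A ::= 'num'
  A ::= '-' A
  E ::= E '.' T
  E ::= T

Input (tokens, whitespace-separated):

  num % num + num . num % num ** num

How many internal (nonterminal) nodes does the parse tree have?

25

[E [E [T [T [T [F [P [A num]]]] % [F [P [A num]]]] + [F [P [A num]]]]] . [T [T [F [P [A num]]]] % [F [P [A num]] ** [F [P [A num]]]]]]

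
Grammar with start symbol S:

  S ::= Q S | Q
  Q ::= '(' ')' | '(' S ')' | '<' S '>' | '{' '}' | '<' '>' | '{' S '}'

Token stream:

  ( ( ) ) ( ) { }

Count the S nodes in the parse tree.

4

[S [Q ( [S [Q ( )]] )] [S [Q ( )] [S [Q { }]]]]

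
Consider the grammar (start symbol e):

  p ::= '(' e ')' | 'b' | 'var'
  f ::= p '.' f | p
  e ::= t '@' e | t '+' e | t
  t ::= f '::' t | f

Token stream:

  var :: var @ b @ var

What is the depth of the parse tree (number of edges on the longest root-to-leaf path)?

[e [t [f [p var]] :: [t [f [p var]]]] @ [e [t [f [p b]]] @ [e [t [f [p var]]]]]]

6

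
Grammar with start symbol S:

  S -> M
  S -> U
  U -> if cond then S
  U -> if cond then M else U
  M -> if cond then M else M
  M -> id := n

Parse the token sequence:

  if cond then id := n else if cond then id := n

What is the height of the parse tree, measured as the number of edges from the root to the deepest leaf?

[S [U if cond then [M id := n] else [U if cond then [S [M id := n]]]]]

5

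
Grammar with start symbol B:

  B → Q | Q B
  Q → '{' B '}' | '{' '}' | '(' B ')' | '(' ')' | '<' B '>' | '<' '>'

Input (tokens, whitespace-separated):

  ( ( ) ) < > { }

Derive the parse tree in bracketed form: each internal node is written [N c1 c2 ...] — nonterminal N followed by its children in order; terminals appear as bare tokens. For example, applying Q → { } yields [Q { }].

B
Q B
( B ) B
( Q ) B
( ( ) ) B
( ( ) ) Q B
( ( ) ) < > B
( ( ) ) < > Q
( ( ) ) < > { }

[B [Q ( [B [Q ( )]] )] [B [Q < >] [B [Q { }]]]]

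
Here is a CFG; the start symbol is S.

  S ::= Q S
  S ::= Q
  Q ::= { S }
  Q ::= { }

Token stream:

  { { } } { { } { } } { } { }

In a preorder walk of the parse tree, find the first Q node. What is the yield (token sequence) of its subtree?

[S [Q { [S [Q { }]] }] [S [Q { [S [Q { }] [S [Q { }]]] }] [S [Q { }] [S [Q { }]]]]]

{ { } }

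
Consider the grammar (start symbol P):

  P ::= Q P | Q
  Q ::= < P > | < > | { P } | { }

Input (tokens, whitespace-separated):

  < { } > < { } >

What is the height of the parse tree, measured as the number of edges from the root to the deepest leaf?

[P [Q < [P [Q { }]] >] [P [Q < [P [Q { }]] >]]]

5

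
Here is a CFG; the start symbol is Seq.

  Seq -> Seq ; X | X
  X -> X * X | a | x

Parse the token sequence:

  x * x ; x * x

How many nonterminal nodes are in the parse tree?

[Seq [Seq [X [X x] * [X x]]] ; [X [X x] * [X x]]]

8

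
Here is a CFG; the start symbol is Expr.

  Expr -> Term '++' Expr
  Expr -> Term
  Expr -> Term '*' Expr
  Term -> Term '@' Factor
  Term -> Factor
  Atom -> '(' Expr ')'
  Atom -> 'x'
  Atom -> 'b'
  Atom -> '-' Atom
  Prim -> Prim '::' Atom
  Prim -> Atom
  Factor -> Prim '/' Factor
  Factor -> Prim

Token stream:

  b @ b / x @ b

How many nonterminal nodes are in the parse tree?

[Expr [Term [Term [Term [Factor [Prim [Atom b]]]] @ [Factor [Prim [Atom b]] / [Factor [Prim [Atom x]]]]] @ [Factor [Prim [Atom b]]]]]

16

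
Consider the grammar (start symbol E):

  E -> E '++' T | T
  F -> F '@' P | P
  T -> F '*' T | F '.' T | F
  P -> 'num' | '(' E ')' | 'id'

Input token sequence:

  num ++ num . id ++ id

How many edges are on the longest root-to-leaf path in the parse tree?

[E [E [E [T [F [P num]]]] ++ [T [F [P num]] . [T [F [P id]]]]] ++ [T [F [P id]]]]

6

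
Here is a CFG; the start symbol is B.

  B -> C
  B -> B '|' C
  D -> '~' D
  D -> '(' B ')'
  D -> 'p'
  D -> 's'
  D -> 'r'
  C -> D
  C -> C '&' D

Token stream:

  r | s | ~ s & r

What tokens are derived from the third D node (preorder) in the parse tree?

[B [B [B [C [D r]]] | [C [D s]]] | [C [C [D ~ [D s]]] & [D r]]]

~ s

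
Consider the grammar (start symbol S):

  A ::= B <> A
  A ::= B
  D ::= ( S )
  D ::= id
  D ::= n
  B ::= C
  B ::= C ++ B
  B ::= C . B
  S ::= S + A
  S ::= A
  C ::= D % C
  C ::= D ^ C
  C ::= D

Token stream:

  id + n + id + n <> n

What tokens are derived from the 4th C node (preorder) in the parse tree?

n

[S [S [S [S [A [B [C [D id]]]]] + [A [B [C [D n]]]]] + [A [B [C [D id]]]]] + [A [B [C [D n]]] <> [A [B [C [D n]]]]]]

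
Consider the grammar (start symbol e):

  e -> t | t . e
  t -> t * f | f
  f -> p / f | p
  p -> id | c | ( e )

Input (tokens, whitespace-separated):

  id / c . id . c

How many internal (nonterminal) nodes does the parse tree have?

[e [t [f [p id] / [f [p c]]]] . [e [t [f [p id]]] . [e [t [f [p c]]]]]]

14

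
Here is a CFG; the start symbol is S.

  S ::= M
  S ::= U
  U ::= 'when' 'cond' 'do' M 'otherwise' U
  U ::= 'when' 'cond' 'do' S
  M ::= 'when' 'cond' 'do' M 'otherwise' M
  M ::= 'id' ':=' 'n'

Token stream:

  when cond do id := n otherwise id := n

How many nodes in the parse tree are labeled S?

[S [M when cond do [M id := n] otherwise [M id := n]]]

1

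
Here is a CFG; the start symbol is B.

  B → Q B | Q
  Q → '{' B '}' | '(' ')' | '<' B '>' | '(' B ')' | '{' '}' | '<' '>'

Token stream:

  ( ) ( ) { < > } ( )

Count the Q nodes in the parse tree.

[B [Q ( )] [B [Q ( )] [B [Q { [B [Q < >]] }] [B [Q ( )]]]]]

5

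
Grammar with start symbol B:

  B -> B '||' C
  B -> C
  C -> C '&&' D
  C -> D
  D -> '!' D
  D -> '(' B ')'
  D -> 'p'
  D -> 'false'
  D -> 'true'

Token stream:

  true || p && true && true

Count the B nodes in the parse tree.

2

[B [B [C [D true]]] || [C [C [C [D p]] && [D true]] && [D true]]]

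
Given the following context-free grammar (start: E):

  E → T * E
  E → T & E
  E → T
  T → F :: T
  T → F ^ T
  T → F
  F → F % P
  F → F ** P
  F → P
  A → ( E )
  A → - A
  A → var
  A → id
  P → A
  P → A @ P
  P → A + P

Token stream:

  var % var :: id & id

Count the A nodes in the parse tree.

[E [T [F [F [P [A var]]] % [P [A var]]] :: [T [F [P [A id]]]]] & [E [T [F [P [A id]]]]]]

4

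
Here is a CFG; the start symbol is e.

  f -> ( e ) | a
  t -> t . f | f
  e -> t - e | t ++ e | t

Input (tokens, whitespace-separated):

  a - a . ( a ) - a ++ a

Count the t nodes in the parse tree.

[e [t [f a]] - [e [t [t [f a]] . [f ( [e [t [f a]]] )]] - [e [t [f a]] ++ [e [t [f a]]]]]]

6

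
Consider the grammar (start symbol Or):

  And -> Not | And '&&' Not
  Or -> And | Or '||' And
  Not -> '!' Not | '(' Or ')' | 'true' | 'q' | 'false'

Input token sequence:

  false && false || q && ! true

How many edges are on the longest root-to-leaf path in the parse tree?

[Or [Or [And [And [Not false]] && [Not false]]] || [And [And [Not q]] && [Not ! [Not true]]]]

5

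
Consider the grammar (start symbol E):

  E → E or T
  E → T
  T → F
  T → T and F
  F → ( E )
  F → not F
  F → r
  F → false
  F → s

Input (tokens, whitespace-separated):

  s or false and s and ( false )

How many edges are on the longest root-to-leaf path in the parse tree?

6

[E [E [T [F s]]] or [T [T [T [F false]] and [F s]] and [F ( [E [T [F false]]] )]]]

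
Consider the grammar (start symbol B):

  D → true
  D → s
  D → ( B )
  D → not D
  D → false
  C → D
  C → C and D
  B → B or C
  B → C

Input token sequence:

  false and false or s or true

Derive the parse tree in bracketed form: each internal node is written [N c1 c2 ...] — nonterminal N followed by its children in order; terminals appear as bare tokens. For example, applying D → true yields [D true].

B
B or C
B or C or C
C or C or C
C and D or C or C
D and D or C or C
false and D or C or C
false and false or C or C
false and false or D or C
false and false or s or C
false and false or s or D
false and false or s or true

[B [B [B [C [C [D false]] and [D false]]] or [C [D s]]] or [C [D true]]]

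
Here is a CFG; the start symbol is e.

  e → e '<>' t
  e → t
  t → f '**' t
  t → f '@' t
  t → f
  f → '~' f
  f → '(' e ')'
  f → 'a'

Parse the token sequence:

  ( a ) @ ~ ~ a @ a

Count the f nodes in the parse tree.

[e [t [f ( [e [t [f a]]] )] @ [t [f ~ [f ~ [f a]]] @ [t [f a]]]]]

6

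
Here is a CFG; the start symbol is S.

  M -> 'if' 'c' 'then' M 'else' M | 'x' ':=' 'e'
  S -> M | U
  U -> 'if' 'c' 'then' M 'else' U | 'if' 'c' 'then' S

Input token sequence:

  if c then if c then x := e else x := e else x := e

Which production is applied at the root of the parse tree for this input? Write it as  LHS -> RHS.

[S [M if c then [M if c then [M x := e] else [M x := e]] else [M x := e]]]

S -> M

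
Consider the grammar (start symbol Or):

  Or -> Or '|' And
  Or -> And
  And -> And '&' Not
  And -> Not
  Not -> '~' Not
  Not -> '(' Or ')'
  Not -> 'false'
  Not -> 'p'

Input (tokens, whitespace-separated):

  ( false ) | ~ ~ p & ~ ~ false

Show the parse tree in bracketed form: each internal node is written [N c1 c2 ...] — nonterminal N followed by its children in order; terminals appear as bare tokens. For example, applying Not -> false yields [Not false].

[Or [Or [And [Not ( [Or [And [Not false]]] )]]] | [And [And [Not ~ [Not ~ [Not p]]]] & [Not ~ [Not ~ [Not false]]]]]

Or
Or | And
And | And
Not | And
( Or ) | And
( And ) | And
( Not ) | And
( false ) | And
( false ) | And & Not
( false ) | Not & Not
( false ) | ~ Not & Not
( false ) | ~ ~ Not & Not
( false ) | ~ ~ p & Not
( false ) | ~ ~ p & ~ Not
( false ) | ~ ~ p & ~ ~ Not
( false ) | ~ ~ p & ~ ~ false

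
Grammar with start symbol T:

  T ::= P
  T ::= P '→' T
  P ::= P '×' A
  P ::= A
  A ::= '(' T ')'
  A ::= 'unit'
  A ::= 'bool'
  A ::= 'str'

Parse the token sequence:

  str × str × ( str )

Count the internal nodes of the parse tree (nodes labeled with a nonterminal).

[T [P [P [P [A str]] × [A str]] × [A ( [T [P [A str]]] )]]]

10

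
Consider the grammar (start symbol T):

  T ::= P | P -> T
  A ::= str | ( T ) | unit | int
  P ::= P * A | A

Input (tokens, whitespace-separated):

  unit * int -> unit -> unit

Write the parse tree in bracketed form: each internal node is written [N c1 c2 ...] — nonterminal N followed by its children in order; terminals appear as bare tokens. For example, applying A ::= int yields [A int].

T
P -> T
P * A -> T
A * A -> T
unit * A -> T
unit * int -> T
unit * int -> P -> T
unit * int -> A -> T
unit * int -> unit -> T
unit * int -> unit -> P
unit * int -> unit -> A
unit * int -> unit -> unit

[T [P [P [A unit]] * [A int]] -> [T [P [A unit]] -> [T [P [A unit]]]]]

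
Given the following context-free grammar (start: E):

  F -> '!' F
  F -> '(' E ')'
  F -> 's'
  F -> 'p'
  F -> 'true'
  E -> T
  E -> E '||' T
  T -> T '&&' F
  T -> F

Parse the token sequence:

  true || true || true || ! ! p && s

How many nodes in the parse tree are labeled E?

[E [E [E [E [T [F true]]] || [T [F true]]] || [T [F true]]] || [T [T [F ! [F ! [F p]]]] && [F s]]]

4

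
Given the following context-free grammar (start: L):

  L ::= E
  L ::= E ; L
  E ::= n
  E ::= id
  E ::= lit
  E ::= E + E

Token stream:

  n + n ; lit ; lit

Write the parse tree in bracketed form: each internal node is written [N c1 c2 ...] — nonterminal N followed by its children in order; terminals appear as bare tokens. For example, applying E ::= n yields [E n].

L
E ; L
E + E ; L
n + E ; L
n + n ; L
n + n ; E ; L
n + n ; lit ; L
n + n ; lit ; E
n + n ; lit ; lit

[L [E [E n] + [E n]] ; [L [E lit] ; [L [E lit]]]]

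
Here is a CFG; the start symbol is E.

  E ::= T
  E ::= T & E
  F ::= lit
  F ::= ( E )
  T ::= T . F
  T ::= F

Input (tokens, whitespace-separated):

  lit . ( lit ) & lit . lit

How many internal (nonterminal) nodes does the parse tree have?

[E [T [T [F lit]] . [F ( [E [T [F lit]]] )]] & [E [T [T [F lit]] . [F lit]]]]

13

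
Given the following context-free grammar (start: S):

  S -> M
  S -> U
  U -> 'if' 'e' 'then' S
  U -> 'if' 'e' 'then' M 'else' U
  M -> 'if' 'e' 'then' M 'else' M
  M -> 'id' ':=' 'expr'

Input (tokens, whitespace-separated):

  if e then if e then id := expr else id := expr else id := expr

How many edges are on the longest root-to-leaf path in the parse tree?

[S [M if e then [M if e then [M id := expr] else [M id := expr]] else [M id := expr]]]

4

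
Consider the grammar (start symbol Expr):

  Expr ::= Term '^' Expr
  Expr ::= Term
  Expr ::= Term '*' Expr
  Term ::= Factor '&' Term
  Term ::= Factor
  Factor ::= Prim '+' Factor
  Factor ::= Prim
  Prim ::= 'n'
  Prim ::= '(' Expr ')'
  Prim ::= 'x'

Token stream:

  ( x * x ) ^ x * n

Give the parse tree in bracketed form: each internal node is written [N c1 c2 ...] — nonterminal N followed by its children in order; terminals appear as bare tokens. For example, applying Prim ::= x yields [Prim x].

Expr
Term ^ Expr
Factor ^ Expr
Prim ^ Expr
( Expr ) ^ Expr
( Term * Expr ) ^ Expr
( Factor * Expr ) ^ Expr
( Prim * Expr ) ^ Expr
( x * Expr ) ^ Expr
( x * Term ) ^ Expr
( x * Factor ) ^ Expr
( x * Prim ) ^ Expr
( x * x ) ^ Expr
( x * x ) ^ Term * Expr
( x * x ) ^ Factor * Expr
( x * x ) ^ Prim * Expr
( x * x ) ^ x * Expr
( x * x ) ^ x * Term
( x * x ) ^ x * Factor
( x * x ) ^ x * Prim
( x * x ) ^ x * n

[Expr [Term [Factor [Prim ( [Expr [Term [Factor [Prim x]]] * [Expr [Term [Factor [Prim x]]]]] )]]] ^ [Expr [Term [Factor [Prim x]]] * [Expr [Term [Factor [Prim n]]]]]]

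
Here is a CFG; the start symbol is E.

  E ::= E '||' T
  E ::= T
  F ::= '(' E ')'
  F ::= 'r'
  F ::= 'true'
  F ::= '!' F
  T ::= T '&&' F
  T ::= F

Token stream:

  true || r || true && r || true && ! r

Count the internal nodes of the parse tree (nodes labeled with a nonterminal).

17

[E [E [E [E [T [F true]]] || [T [F r]]] || [T [T [F true]] && [F r]]] || [T [T [F true]] && [F ! [F r]]]]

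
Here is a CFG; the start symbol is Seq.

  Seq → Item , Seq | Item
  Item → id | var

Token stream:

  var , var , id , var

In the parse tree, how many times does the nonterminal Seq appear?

[Seq [Item var] , [Seq [Item var] , [Seq [Item id] , [Seq [Item var]]]]]

4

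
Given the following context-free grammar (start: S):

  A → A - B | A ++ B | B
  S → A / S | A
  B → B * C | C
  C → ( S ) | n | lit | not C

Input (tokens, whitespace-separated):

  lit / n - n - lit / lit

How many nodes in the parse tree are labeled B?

[S [A [B [C lit]]] / [S [A [A [A [B [C n]]] - [B [C n]]] - [B [C lit]]] / [S [A [B [C lit]]]]]]

5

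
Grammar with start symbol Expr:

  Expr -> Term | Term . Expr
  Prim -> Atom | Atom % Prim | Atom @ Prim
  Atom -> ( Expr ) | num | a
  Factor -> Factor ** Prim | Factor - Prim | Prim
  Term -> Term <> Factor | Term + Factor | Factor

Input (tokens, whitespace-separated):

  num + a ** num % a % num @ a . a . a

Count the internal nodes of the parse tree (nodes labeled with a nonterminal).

[Expr [Term [Term [Factor [Prim [Atom num]]]] + [Factor [Factor [Prim [Atom a]]] ** [Prim [Atom num] % [Prim [Atom a] % [Prim [Atom num] @ [Prim [Atom a]]]]]]] . [Expr [Term [Factor [Prim [Atom a]]]] . [Expr [Term [Factor [Prim [Atom a]]]]]]]

28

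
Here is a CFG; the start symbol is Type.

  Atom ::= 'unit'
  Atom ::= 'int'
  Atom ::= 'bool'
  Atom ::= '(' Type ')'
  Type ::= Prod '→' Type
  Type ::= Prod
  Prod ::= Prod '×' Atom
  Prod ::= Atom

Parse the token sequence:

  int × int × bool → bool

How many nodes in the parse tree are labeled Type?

[Type [Prod [Prod [Prod [Atom int]] × [Atom int]] × [Atom bool]] → [Type [Prod [Atom bool]]]]

2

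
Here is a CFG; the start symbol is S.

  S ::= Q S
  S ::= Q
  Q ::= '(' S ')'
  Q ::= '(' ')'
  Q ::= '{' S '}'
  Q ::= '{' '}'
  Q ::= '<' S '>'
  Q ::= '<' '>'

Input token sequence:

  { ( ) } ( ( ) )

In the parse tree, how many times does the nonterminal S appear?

4

[S [Q { [S [Q ( )]] }] [S [Q ( [S [Q ( )]] )]]]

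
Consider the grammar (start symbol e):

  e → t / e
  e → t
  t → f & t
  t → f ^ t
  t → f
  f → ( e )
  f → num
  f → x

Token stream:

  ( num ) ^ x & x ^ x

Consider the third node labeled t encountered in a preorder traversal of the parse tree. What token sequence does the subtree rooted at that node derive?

[e [t [f ( [e [t [f num]]] )] ^ [t [f x] & [t [f x] ^ [t [f x]]]]]]

x & x ^ x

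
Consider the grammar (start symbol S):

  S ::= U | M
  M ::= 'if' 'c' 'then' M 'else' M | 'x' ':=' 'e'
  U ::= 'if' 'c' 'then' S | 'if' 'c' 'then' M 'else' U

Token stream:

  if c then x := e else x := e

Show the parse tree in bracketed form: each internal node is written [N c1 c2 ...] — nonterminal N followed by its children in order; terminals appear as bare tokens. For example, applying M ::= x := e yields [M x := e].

S
M
if c then M else M
if c then x := e else M
if c then x := e else x := e

[S [M if c then [M x := e] else [M x := e]]]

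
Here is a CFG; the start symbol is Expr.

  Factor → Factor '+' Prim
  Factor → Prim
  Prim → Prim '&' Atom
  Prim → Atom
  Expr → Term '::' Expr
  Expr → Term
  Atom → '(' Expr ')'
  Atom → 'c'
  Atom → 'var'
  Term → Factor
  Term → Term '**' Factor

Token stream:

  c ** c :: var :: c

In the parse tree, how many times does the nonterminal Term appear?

4

[Expr [Term [Term [Factor [Prim [Atom c]]]] ** [Factor [Prim [Atom c]]]] :: [Expr [Term [Factor [Prim [Atom var]]]] :: [Expr [Term [Factor [Prim [Atom c]]]]]]]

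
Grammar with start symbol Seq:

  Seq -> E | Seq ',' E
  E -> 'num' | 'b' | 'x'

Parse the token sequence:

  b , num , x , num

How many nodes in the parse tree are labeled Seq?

4

[Seq [Seq [Seq [Seq [E b]] , [E num]] , [E x]] , [E num]]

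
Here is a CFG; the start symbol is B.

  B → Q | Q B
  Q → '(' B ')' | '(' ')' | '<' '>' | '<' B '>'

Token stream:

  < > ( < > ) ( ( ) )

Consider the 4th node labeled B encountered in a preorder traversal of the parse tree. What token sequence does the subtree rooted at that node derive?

[B [Q < >] [B [Q ( [B [Q < >]] )] [B [Q ( [B [Q ( )]] )]]]]

( ( ) )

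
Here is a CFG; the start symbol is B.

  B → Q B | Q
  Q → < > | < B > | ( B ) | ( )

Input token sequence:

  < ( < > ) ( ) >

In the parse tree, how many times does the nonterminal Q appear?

[B [Q < [B [Q ( [B [Q < >]] )] [B [Q ( )]]] >]]

4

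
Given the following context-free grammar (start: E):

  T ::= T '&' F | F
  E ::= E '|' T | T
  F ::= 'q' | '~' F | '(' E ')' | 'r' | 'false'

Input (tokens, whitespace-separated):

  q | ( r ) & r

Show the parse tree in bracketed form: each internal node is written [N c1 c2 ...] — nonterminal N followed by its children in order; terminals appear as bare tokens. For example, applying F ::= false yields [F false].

E
E | T
T | T
F | T
q | T
q | T & F
q | F & F
q | ( E ) & F
q | ( T ) & F
q | ( F ) & F
q | ( r ) & F
q | ( r ) & r

[E [E [T [F q]]] | [T [T [F ( [E [T [F r]]] )]] & [F r]]]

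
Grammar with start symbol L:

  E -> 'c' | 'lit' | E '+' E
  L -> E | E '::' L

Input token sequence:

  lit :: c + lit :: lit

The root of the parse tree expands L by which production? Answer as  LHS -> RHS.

L -> E '::' L

[L [E lit] :: [L [E [E c] + [E lit]] :: [L [E lit]]]]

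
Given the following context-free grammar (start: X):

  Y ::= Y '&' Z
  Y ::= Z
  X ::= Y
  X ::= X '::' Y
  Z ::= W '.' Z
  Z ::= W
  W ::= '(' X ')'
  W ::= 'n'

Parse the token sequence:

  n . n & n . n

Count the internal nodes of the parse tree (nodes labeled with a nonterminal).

[X [Y [Y [Z [W n] . [Z [W n]]]] & [Z [W n] . [Z [W n]]]]]

11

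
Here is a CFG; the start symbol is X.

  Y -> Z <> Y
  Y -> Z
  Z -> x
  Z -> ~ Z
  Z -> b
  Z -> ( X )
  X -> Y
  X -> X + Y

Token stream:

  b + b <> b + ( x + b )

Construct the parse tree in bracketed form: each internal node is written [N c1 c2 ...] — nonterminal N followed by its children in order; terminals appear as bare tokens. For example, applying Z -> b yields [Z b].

[X [X [X [Y [Z b]]] + [Y [Z b] <> [Y [Z b]]]] + [Y [Z ( [X [X [Y [Z x]]] + [Y [Z b]]] )]]]

X
X + Y
X + Y + Y
Y + Y + Y
Z + Y + Y
b + Y + Y
b + Z <> Y + Y
b + b <> Y + Y
b + b <> Z + Y
b + b <> b + Y
b + b <> b + Z
b + b <> b + ( X )
b + b <> b + ( X + Y )
b + b <> b + ( Y + Y )
b + b <> b + ( Z + Y )
b + b <> b + ( x + Y )
b + b <> b + ( x + Z )
b + b <> b + ( x + b )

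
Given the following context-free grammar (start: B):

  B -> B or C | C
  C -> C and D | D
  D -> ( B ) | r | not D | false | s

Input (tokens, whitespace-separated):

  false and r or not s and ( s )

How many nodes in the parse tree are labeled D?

[B [B [C [C [D false]] and [D r]]] or [C [C [D not [D s]]] and [D ( [B [C [D s]]] )]]]

6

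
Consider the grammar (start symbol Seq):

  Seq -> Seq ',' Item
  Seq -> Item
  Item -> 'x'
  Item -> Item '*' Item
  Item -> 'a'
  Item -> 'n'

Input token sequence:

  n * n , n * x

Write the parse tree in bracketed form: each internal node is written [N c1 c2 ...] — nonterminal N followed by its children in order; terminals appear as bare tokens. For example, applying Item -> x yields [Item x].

[Seq [Seq [Item [Item n] * [Item n]]] , [Item [Item n] * [Item x]]]

Seq
Seq , Item
Item , Item
Item * Item , Item
n * Item , Item
n * n , Item
n * n , Item * Item
n * n , n * Item
n * n , n * x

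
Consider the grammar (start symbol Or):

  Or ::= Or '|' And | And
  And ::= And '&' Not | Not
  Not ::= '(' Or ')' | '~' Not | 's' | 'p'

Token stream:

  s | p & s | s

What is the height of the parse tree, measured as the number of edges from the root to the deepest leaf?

[Or [Or [Or [And [Not s]]] | [And [And [Not p]] & [Not s]]] | [And [Not s]]]

5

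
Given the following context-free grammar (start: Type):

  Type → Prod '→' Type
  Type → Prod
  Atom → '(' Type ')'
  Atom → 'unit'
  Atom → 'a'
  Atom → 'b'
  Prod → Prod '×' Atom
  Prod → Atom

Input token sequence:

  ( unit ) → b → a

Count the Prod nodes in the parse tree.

4

[Type [Prod [Atom ( [Type [Prod [Atom unit]]] )]] → [Type [Prod [Atom b]] → [Type [Prod [Atom a]]]]]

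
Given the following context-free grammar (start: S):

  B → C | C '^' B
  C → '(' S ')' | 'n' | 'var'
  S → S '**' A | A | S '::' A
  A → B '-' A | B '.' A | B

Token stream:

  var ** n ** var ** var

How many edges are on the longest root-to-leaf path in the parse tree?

7

[S [S [S [S [A [B [C var]]]] ** [A [B [C n]]]] ** [A [B [C var]]]] ** [A [B [C var]]]]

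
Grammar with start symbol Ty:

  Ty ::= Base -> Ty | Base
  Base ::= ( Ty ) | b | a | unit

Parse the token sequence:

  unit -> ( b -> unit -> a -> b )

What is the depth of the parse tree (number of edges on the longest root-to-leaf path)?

[Ty [Base unit] -> [Ty [Base ( [Ty [Base b] -> [Ty [Base unit] -> [Ty [Base a] -> [Ty [Base b]]]]] )]]]

8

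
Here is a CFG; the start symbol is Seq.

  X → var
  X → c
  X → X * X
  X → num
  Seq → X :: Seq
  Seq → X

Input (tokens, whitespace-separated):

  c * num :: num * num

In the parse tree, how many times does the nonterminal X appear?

[Seq [X [X c] * [X num]] :: [Seq [X [X num] * [X num]]]]

6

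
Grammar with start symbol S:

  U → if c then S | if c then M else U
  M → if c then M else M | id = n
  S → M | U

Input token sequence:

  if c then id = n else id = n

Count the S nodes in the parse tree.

1

[S [M if c then [M id = n] else [M id = n]]]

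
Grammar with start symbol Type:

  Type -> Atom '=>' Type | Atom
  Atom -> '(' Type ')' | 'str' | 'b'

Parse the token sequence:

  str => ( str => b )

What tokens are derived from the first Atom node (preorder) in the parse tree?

[Type [Atom str] => [Type [Atom ( [Type [Atom str] => [Type [Atom b]]] )]]]

str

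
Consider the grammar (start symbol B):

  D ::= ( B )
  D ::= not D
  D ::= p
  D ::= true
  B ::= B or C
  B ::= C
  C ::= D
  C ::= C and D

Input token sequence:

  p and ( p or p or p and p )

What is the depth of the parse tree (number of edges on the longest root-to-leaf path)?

8

[B [C [C [D p]] and [D ( [B [B [B [C [D p]]] or [C [D p]]] or [C [C [D p]] and [D p]]] )]]]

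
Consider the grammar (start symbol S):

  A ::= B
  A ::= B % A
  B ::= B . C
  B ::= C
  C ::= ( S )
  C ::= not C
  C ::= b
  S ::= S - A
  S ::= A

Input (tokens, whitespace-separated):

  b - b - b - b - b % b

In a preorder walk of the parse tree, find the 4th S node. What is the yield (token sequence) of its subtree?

[S [S [S [S [S [A [B [C b]]]] - [A [B [C b]]]] - [A [B [C b]]]] - [A [B [C b]]]] - [A [B [C b]] % [A [B [C b]]]]]

b - b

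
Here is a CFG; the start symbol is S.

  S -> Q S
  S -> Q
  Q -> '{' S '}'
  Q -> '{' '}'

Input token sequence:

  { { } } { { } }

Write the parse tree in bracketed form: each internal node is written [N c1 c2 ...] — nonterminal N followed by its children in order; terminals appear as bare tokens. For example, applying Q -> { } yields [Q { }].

[S [Q { [S [Q { }]] }] [S [Q { [S [Q { }]] }]]]

S
Q S
{ S } S
{ Q } S
{ { } } S
{ { } } Q
{ { } } { S }
{ { } } { Q }
{ { } } { { } }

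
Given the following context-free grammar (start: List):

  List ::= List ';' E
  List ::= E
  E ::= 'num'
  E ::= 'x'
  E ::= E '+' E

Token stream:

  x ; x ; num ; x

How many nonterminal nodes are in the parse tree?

8

[List [List [List [List [E x]] ; [E x]] ; [E num]] ; [E x]]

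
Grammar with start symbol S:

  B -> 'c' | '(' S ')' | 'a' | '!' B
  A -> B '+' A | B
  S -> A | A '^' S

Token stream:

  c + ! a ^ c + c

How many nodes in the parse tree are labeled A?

[S [A [B c] + [A [B ! [B a]]]] ^ [S [A [B c] + [A [B c]]]]]

4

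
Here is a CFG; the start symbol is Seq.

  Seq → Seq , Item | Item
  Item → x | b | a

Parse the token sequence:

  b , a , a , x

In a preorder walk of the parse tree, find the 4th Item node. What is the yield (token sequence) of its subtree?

x

[Seq [Seq [Seq [Seq [Item b]] , [Item a]] , [Item a]] , [Item x]]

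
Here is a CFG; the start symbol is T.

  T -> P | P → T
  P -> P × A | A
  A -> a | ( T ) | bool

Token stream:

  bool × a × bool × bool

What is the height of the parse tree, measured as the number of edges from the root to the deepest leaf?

6

[T [P [P [P [P [A bool]] × [A a]] × [A bool]] × [A bool]]]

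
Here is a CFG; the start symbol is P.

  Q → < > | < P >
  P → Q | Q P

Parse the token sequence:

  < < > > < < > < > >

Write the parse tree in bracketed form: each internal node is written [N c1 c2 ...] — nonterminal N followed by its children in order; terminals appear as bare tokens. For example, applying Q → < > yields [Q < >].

[P [Q < [P [Q < >]] >] [P [Q < [P [Q < >] [P [Q < >]]] >]]]

P
Q P
< P > P
< Q > P
< < > > P
< < > > Q
< < > > < P >
< < > > < Q P >
< < > > < < > P >
< < > > < < > Q >
< < > > < < > < > >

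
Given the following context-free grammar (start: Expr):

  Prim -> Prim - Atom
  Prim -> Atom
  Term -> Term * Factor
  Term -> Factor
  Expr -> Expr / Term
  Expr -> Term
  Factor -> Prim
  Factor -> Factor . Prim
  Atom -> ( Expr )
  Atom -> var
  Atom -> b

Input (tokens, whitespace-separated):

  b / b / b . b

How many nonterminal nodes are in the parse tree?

[Expr [Expr [Expr [Term [Factor [Prim [Atom b]]]]] / [Term [Factor [Prim [Atom b]]]]] / [Term [Factor [Factor [Prim [Atom b]]] . [Prim [Atom b]]]]]

18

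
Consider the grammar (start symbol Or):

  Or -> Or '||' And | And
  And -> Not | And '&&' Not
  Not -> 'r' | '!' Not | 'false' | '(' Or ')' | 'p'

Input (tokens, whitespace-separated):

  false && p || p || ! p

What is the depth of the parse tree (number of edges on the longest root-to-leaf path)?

[Or [Or [Or [And [And [Not false]] && [Not p]]] || [And [Not p]]] || [And [Not ! [Not p]]]]

6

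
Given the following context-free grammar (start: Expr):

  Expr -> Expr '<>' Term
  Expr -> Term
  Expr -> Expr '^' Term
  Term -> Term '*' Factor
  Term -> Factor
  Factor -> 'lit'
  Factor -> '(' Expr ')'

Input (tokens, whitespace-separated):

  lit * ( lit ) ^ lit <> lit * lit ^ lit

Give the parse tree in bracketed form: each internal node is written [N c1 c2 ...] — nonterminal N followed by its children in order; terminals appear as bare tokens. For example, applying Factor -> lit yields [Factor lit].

Expr
Expr ^ Term
Expr <> Term ^ Term
Expr ^ Term <> Term ^ Term
Term ^ Term <> Term ^ Term
Term * Factor ^ Term <> Term ^ Term
Factor * Factor ^ Term <> Term ^ Term
lit * Factor ^ Term <> Term ^ Term
lit * ( Expr ) ^ Term <> Term ^ Term
lit * ( Term ) ^ Term <> Term ^ Term
lit * ( Factor ) ^ Term <> Term ^ Term
lit * ( lit ) ^ Term <> Term ^ Term
lit * ( lit ) ^ Factor <> Term ^ Term
lit * ( lit ) ^ lit <> Term ^ Term
lit * ( lit ) ^ lit <> Term * Factor ^ Term
lit * ( lit ) ^ lit <> Factor * Factor ^ Term
lit * ( lit ) ^ lit <> lit * Factor ^ Term
lit * ( lit ) ^ lit <> lit * lit ^ Term
lit * ( lit ) ^ lit <> lit * lit ^ Factor
lit * ( lit ) ^ lit <> lit * lit ^ lit

[Expr [Expr [Expr [Expr [Term [Term [Factor lit]] * [Factor ( [Expr [Term [Factor lit]]] )]]] ^ [Term [Factor lit]]] <> [Term [Term [Factor lit]] * [Factor lit]]] ^ [Term [Factor lit]]]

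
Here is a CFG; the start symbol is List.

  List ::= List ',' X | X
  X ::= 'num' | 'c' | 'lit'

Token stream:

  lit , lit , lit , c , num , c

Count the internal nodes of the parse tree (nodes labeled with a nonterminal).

12

[List [List [List [List [List [List [X lit]] , [X lit]] , [X lit]] , [X c]] , [X num]] , [X c]]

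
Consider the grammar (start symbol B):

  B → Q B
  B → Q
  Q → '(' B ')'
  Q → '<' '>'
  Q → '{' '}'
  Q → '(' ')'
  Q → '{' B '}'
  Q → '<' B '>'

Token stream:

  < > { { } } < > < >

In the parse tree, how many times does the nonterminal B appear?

[B [Q < >] [B [Q { [B [Q { }]] }] [B [Q < >] [B [Q < >]]]]]

5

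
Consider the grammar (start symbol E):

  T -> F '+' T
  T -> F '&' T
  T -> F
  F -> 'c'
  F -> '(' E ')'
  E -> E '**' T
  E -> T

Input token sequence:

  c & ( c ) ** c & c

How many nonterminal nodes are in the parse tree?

[E [E [T [F c] & [T [F ( [E [T [F c]]] )]]]] ** [T [F c] & [T [F c]]]]

13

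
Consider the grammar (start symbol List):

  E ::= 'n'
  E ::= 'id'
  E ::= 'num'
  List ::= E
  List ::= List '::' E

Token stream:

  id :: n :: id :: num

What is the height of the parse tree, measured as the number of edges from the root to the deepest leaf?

[List [List [List [List [E id]] :: [E n]] :: [E id]] :: [E num]]

5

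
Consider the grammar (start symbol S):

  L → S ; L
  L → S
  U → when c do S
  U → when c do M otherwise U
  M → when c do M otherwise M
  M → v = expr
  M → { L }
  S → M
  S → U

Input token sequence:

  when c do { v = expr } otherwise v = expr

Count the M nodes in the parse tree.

4

[S [M when c do [M { [L [S [M v = expr]]] }] otherwise [M v = expr]]]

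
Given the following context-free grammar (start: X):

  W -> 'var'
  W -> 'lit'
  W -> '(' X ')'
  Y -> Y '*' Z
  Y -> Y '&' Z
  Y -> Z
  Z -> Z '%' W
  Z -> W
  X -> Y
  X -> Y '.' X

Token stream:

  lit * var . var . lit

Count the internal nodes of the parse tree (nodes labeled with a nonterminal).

15

[X [Y [Y [Z [W lit]]] * [Z [W var]]] . [X [Y [Z [W var]]] . [X [Y [Z [W lit]]]]]]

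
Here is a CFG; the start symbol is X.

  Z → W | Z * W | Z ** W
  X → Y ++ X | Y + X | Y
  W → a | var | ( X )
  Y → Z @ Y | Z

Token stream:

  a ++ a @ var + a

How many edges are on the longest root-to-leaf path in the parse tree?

6

[X [Y [Z [W a]]] ++ [X [Y [Z [W a]] @ [Y [Z [W var]]]] + [X [Y [Z [W a]]]]]]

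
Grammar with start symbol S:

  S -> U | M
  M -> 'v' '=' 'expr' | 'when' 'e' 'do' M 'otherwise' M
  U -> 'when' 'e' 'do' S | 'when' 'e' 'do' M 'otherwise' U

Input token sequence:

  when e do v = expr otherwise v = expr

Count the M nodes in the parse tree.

[S [M when e do [M v = expr] otherwise [M v = expr]]]

3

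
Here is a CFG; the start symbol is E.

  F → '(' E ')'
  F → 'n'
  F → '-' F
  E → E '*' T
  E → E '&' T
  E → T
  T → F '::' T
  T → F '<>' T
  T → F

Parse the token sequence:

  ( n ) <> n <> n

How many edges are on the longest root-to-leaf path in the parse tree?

[E [T [F ( [E [T [F n]]] )] <> [T [F n] <> [T [F n]]]]]

6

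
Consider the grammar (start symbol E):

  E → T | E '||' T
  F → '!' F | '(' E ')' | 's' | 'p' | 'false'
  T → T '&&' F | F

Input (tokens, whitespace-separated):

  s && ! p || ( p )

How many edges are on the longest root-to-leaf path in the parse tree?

[E [E [T [T [F s]] && [F ! [F p]]]] || [T [F ( [E [T [F p]]] )]]]

6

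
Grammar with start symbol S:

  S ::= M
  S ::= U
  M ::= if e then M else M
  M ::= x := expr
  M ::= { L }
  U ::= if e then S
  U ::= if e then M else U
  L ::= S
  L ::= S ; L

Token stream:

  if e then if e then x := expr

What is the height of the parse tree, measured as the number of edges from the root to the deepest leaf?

6

[S [U if e then [S [U if e then [S [M x := expr]]]]]]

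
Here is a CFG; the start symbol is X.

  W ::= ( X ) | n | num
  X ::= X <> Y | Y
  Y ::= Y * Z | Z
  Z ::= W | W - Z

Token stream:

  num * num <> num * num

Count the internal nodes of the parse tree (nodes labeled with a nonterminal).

14

[X [X [Y [Y [Z [W num]]] * [Z [W num]]]] <> [Y [Y [Z [W num]]] * [Z [W num]]]]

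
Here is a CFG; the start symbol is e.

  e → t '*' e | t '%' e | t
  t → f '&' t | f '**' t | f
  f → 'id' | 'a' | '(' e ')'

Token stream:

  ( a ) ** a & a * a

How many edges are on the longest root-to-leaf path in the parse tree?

[e [t [f ( [e [t [f a]]] )] ** [t [f a] & [t [f a]]]] * [e [t [f a]]]]

6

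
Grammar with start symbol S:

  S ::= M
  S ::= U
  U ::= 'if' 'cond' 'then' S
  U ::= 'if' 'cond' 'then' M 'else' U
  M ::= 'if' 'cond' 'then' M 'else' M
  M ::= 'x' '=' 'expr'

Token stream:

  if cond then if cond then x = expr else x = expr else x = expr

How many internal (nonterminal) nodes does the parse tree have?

6

[S [M if cond then [M if cond then [M x = expr] else [M x = expr]] else [M x = expr]]]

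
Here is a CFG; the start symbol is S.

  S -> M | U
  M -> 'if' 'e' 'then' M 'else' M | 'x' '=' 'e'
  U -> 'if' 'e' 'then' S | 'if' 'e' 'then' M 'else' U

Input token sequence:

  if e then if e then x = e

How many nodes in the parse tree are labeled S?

[S [U if e then [S [U if e then [S [M x = e]]]]]]

3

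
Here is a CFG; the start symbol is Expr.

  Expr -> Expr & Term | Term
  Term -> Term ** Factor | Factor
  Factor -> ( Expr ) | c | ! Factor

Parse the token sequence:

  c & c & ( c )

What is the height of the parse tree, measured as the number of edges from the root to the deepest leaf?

[Expr [Expr [Expr [Term [Factor c]]] & [Term [Factor c]]] & [Term [Factor ( [Expr [Term [Factor c]]] )]]]

6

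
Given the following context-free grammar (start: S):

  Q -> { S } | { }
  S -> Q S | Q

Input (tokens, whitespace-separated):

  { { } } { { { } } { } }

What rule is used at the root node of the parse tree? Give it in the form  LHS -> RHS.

S -> Q S

[S [Q { [S [Q { }]] }] [S [Q { [S [Q { [S [Q { }]] }] [S [Q { }]]] }]]]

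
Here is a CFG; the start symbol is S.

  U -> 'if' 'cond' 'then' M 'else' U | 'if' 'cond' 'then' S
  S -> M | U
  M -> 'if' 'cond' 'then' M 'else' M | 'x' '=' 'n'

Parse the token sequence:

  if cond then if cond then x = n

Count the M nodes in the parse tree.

1

[S [U if cond then [S [U if cond then [S [M x = n]]]]]]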